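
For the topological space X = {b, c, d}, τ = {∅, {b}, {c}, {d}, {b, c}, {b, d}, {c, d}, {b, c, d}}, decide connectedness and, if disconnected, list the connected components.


(X, τ) is disconnected; components = [{b}, {c}, {d}].

Find clopen sets (U ∈ τ with X ∖ U ∈ τ):
  U = ∅, X ∖ U = {b, c, d} — both open, so U is clopen.
  U = {b}, X ∖ U = {c, d} — both open, so U is clopen.
  U = {c}, X ∖ U = {b, d} — both open, so U is clopen.
  U = {d}, X ∖ U = {b, c} — both open, so U is clopen.
  U = {b, c}, X ∖ U = {d} — both open, so U is clopen.
  U = {b, d}, X ∖ U = {c} — both open, so U is clopen.
  U = {c, d}, X ∖ U = {b} — both open, so U is clopen.
  U = {b, c, d}, X ∖ U = ∅ — both open, so U is clopen.
Nontrivial clopen(s) exist: e.g. {c}. So (X, τ) is disconnected.
Compute connected components by grouping points that agree on all clopens:
  component: {b}
  component: {c}
  component: {d}


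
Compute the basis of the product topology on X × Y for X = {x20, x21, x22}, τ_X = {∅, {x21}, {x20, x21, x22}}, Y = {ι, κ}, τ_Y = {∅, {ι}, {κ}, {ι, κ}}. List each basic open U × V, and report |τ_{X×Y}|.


Basis B = {∅ × ∅, {x21} × {ι}, {x21} × {κ}, {x21} × {ι, κ}, {x20, x21, x22} × {ι}, {x20, x21, x22} × {κ}, {x20, x21, x22} × {ι, κ}}; |τ_{X×Y}| = 9.

Enumerate products U × V with U ∈ τ_X, V ∈ τ_Y (deduplicated):
  ∅ × ∅ = {} (∅)
  {x21} × {ι} = {(x21,ι)}
  {x21} × {κ} = {(x21,κ)}
  {x21} × {ι, κ} = {(x21,ι), (x21,κ)}
  {x20, x21, x22} × {ι} = {(x20,ι), (x21,ι), (x22,ι)}
  {x20, x21, x22} × {κ} = {(x20,κ), (x21,κ), (x22,κ)}
  {x20, x21, x22} × {ι, κ} = {(x20,ι), (x20,κ), (x21,ι), (x21,κ), (x22,ι), (x22,κ)}
These 7 distinct sets form the basis B.
Close under arbitrary unions to get τ_{X×Y}; counting gives |τ_{X×Y}| = 9.


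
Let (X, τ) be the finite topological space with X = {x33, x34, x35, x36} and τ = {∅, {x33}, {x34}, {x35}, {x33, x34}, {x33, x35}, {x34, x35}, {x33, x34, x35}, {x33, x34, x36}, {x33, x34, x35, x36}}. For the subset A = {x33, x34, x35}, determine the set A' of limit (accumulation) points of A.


A' = {x36}

For each x ∈ X, list the open sets U ∈ τ with x ∈ U, then check whether U ∩ (A ∖ {x}) ≠ ∅ for every such U.
  x = x33: open {x33} ∋ x has {x33} ∩ (A ∖ {x33}) = ∅, so x is NOT a limit point.
  x = x34: open {x34} ∋ x has {x34} ∩ (A ∖ {x34}) = ∅, so x is NOT a limit point.
  x = x35: open {x35} ∋ x has {x35} ∩ (A ∖ {x35}) = ∅, so x is NOT a limit point.
  x = x36: opens ∋ x are {x33, x34, x36}, {x33, x34, x35, x36}; each meets A ∖ {x36}, so x IS a limit point.
Collecting: A' = {x36}.


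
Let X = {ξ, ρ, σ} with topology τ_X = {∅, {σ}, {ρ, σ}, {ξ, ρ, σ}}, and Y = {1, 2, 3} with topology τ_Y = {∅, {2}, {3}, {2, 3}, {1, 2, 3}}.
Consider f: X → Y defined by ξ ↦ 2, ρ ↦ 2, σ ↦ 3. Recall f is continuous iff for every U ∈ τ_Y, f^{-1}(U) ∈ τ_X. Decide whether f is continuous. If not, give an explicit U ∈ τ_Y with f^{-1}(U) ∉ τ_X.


f is NOT continuous.

Compute f^{-1}(U) for each U ∈ τ_Y:
  U = ∅: f^{-1}(U) = ∅ ∈ τ_X ✓.
  U = {2}: f^{-1}(U) = {ξ, ρ} ∉ τ_X ✗.
  U = {3}: f^{-1}(U) = {σ} ∈ τ_X ✓.
  U = {2, 3}: f^{-1}(U) = {ξ, ρ, σ} ∈ τ_X ✓.
  U = {1, 2, 3}: f^{-1}(U) = {ξ, ρ, σ} ∈ τ_X ✓.
Found U = {2} with f^{-1}(U) = {ξ, ρ} not in τ_X. Therefore f is NOT continuous.


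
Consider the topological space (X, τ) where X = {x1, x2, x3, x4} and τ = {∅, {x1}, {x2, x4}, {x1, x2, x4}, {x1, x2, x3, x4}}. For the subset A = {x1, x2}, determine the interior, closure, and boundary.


int(A) = {x1}, cl(A) = {x1, x2, x3, x4}, ∂A = {x2, x3, x4}.

Closed sets in (X, τ) are complements of opens:
  closed(X, τ) = {∅, {x3}, {x1, x3}, {x2, x3, x4}, {x1, x2, x3, x4}}.
int(A) = ⋃ {U ∈ τ : U ⊆ A}. Opens contained in A: ∅, {x1}.
Taking the union of these: int(A) = {x1}.
cl(A) = ⋂ {C closed : A ⊆ C}. Closed sets containing A: {x1, x2, x3, x4}.
Intersecting these: cl(A) = {x1, x2, x3, x4}.
∂A = cl(A) ∖ int(A) = {x1, x2, x3, x4} ∖ {x1} = {x2, x3, x4}.


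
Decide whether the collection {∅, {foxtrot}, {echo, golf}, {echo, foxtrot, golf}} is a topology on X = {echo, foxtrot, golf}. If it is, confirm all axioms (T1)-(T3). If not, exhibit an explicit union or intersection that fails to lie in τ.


τ IS a topology on X.

Axiom (T1): ∅ ∈ τ? Yes; X ∈ τ? Yes.
Axiom (T2/T3): check pairwise unions and intersections of members of τ.
All pairwise intersections and unions checked — each lies in τ. Therefore τ satisfies (T1), (T2), (T3): it IS a topology on X.


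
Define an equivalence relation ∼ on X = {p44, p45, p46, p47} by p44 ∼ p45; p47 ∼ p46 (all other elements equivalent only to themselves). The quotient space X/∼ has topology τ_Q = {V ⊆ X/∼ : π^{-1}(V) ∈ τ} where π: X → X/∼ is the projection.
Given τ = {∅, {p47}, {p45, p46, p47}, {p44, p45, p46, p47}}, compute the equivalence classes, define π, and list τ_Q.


X/∼ = {[p44=p45], [p46=p47]}; |τ_Q| = 2.

Equivalence classes: [p44=p45], [p46=p47].
Quotient map π: X → X/∼ sends p44 ↦ [p44=p45], p45 ↦ [p44=p45], p46 ↦ [p46=p47], p47 ↦ [p46=p47].
For each subset V ⊆ X/∼, compute π^{-1}(V) ⊆ X and check whether π^{-1}(V) ∈ τ. V is open in τ_Q iff π^{-1}(V) ∈ τ.
  V = {}: π^{-1}(V) = ∅ ∈ τ ✓.
  V = {[p44=p45]}: π^{-1}(V) = {p44, p45} ∉ τ ✗.
  V = {[p46=p47]}: π^{-1}(V) = {p46, p47} ∉ τ ✗.
  V = {[p44=p45], [p46=p47]}: π^{-1}(V) = {p44, p45, p46, p47} ∈ τ ✓.
Open sets in the quotient: τ_Q = {{}, {[p44=p45], [p46=p47]}} (2 elements).


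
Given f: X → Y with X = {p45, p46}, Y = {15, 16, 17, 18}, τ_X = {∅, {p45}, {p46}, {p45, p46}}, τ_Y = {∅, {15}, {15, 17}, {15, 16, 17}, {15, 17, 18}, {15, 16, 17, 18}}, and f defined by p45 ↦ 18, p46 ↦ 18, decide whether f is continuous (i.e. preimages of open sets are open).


f IS continuous.

Compute f^{-1}(U) for each U ∈ τ_Y:
  U = ∅: f^{-1}(U) = ∅ ∈ τ_X ✓.
  U = {15}: f^{-1}(U) = ∅ ∈ τ_X ✓.
  U = {15, 17}: f^{-1}(U) = ∅ ∈ τ_X ✓.
  U = {15, 16, 17}: f^{-1}(U) = ∅ ∈ τ_X ✓.
  U = {15, 17, 18}: f^{-1}(U) = {p45, p46} ∈ τ_X ✓.
  U = {15, 16, 17, 18}: f^{-1}(U) = {p45, p46} ∈ τ_X ✓.
Every preimage lies in τ_X, so f IS continuous.


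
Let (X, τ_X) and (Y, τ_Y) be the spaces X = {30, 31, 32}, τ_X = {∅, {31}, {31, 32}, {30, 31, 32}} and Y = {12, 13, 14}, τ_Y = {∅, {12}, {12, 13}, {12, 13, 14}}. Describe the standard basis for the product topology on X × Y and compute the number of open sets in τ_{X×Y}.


Basis B = {∅ × ∅, {31} × {12}, {31} × {12, 13}, {31, 32} × {12}, {30, 31, 32} × {12}, {31} × {12, 13, 14}, {31, 32} × {12, 13}, {30, 31, 32} × {12, 13}, {31, 32} × {12, 13, 14}, {30, 31, 32} × {12, 13, 14}}; |τ_{X×Y}| = 20.

Enumerate products U × V with U ∈ τ_X, V ∈ τ_Y (deduplicated):
  ∅ × ∅ = {} (∅)
  {31} × {12} = {(31,12)}
  {31} × {12, 13} = {(31,12), (31,13)}
  {31, 32} × {12} = {(31,12), (32,12)}
  {30, 31, 32} × {12} = {(30,12), (31,12), (32,12)}
  {31} × {12, 13, 14} = {(31,12), (31,13), (31,14)}
  {31, 32} × {12, 13} = {(31,12), (31,13), (32,12), (32,13)}
  {30, 31, 32} × {12, 13} = {(30,12), (30,13), (31,12), (31,13), (32,12), (32,13)}
  {31, 32} × {12, 13, 14} = {(31,12), (31,13), (31,14), (32,12), (32,13), (32,14)}
  {30, 31, 32} × {12, 13, 14} = {(30,12), (30,13), (30,14), (31,12), (31,13), (31,14), (32,12), (32,13), (32,14)}
These 10 distinct sets form the basis B.
Close under arbitrary unions to get τ_{X×Y}; counting gives |τ_{X×Y}| = 20.


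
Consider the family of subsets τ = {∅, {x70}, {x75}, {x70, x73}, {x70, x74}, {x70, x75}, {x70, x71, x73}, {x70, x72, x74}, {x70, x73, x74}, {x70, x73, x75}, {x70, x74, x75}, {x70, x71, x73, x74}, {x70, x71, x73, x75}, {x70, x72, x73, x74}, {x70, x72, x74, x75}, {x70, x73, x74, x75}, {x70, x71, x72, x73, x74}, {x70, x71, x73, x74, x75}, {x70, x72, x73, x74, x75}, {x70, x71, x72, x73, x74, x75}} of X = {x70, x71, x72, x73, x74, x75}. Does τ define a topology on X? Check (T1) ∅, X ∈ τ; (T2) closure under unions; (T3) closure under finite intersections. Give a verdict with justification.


τ IS a topology on X.

Axiom (T1): ∅ ∈ τ? Yes; X ∈ τ? Yes.
Axiom (T2/T3): check pairwise unions and intersections of members of τ.
All pairwise intersections and unions checked — each lies in τ. Therefore τ satisfies (T1), (T2), (T3): it IS a topology on X.


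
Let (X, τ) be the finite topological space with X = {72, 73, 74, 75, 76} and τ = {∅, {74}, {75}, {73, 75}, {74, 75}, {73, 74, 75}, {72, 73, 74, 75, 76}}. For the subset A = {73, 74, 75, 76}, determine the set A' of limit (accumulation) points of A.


A' = {72, 73, 76}

For each x ∈ X, list the open sets U ∈ τ with x ∈ U, then check whether U ∩ (A ∖ {x}) ≠ ∅ for every such U.
  x = 72: opens ∋ x are {72, 73, 74, 75, 76}; each meets A ∖ {72}, so x IS a limit point.
  x = 73: opens ∋ x are {73, 75}, {73, 74, 75}, {72, 73, 74, 75, 76}; each meets A ∖ {73}, so x IS a limit point.
  x = 74: open {74} ∋ x has {74} ∩ (A ∖ {74}) = ∅, so x is NOT a limit point.
  x = 75: open {75} ∋ x has {75} ∩ (A ∖ {75}) = ∅, so x is NOT a limit point.
  x = 76: opens ∋ x are {72, 73, 74, 75, 76}; each meets A ∖ {76}, so x IS a limit point.
Collecting: A' = {72, 73, 76}.


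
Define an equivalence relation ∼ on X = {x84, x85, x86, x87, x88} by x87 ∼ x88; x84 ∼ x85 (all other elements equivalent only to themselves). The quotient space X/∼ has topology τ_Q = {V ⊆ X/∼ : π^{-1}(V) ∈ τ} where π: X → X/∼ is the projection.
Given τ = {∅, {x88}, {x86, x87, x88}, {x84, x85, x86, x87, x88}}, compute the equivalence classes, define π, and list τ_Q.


X/∼ = {[x84=x85], [x86], [x87=x88]}; |τ_Q| = 3.

Equivalence classes: [x84=x85], [x86], [x87=x88].
Quotient map π: X → X/∼ sends x84 ↦ [x84=x85], x85 ↦ [x84=x85], x86 ↦ [x86], x87 ↦ [x87=x88], x88 ↦ [x87=x88].
For each subset V ⊆ X/∼, compute π^{-1}(V) ⊆ X and check whether π^{-1}(V) ∈ τ. V is open in τ_Q iff π^{-1}(V) ∈ τ.
  V = {}: π^{-1}(V) = ∅ ∈ τ ✓.
  V = {[x84=x85]}: π^{-1}(V) = {x84, x85} ∉ τ ✗.
  V = {[x86]}: π^{-1}(V) = {x86} ∉ τ ✗.
  V = {[x84=x85], [x86]}: π^{-1}(V) = {x84, x85, x86} ∉ τ ✗.
  V = {[x87=x88]}: π^{-1}(V) = {x87, x88} ∉ τ ✗.
  V = {[x84=x85], [x87=x88]}: π^{-1}(V) = {x84, x85, x87, x88} ∉ τ ✗.
  V = {[x86], [x87=x88]}: π^{-1}(V) = {x86, x87, x88} ∈ τ ✓.
  V = {[x84=x85], [x86], [x87=x88]}: π^{-1}(V) = {x84, x85, x86, x87, x88} ∈ τ ✓.
Open sets in the quotient: τ_Q = {{}, {[x86], [x87=x88]}, {[x84=x85], [x86], [x87=x88]}} (3 elements).


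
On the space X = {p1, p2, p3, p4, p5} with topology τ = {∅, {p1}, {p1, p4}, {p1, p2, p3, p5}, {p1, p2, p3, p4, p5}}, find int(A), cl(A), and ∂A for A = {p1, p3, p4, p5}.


int(A) = {p1, p4}, cl(A) = {p1, p2, p3, p4, p5}, ∂A = {p2, p3, p5}.

Closed sets in (X, τ) are complements of opens:
  closed(X, τ) = {∅, {p4}, {p2, p3, p5}, {p2, p3, p4, p5}, {p1, p2, p3, p4, p5}}.
int(A) = ⋃ {U ∈ τ : U ⊆ A}. Opens contained in A: ∅, {p1}, {p1, p4}.
Taking the union of these: int(A) = {p1, p4}.
cl(A) = ⋂ {C closed : A ⊆ C}. Closed sets containing A: {p1, p2, p3, p4, p5}.
Intersecting these: cl(A) = {p1, p2, p3, p4, p5}.
∂A = cl(A) ∖ int(A) = {p1, p2, p3, p4, p5} ∖ {p1, p4} = {p2, p3, p5}.


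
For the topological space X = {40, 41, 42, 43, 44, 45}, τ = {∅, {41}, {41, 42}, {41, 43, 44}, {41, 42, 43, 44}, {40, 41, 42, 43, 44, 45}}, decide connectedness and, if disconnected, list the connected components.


(X, τ) is connected.

Find clopen sets (U ∈ τ with X ∖ U ∈ τ):
  U = ∅, X ∖ U = {40, 41, 42, 43, 44, 45} — both open, so U is clopen.
  U = {40, 41, 42, 43, 44, 45}, X ∖ U = ∅ — both open, so U is clopen.
Only trivial clopens (∅ and X) exist, so (X, τ) is connected.
Compute connected components by grouping points that agree on all clopens:
  component: {40, 41, 42, 43, 44, 45}


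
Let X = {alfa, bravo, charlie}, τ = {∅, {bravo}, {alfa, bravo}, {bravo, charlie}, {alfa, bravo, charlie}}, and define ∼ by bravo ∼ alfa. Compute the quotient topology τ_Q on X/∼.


X/∼ = {[alfa=bravo], [charlie]}; |τ_Q| = 3.

Equivalence classes: [alfa=bravo], [charlie].
Quotient map π: X → X/∼ sends alfa ↦ [alfa=bravo], bravo ↦ [alfa=bravo], charlie ↦ [charlie].
For each subset V ⊆ X/∼, compute π^{-1}(V) ⊆ X and check whether π^{-1}(V) ∈ τ. V is open in τ_Q iff π^{-1}(V) ∈ τ.
  V = {}: π^{-1}(V) = ∅ ∈ τ ✓.
  V = {[alfa=bravo]}: π^{-1}(V) = {alfa, bravo} ∈ τ ✓.
  V = {[charlie]}: π^{-1}(V) = {charlie} ∉ τ ✗.
  V = {[alfa=bravo], [charlie]}: π^{-1}(V) = {alfa, bravo, charlie} ∈ τ ✓.
Open sets in the quotient: τ_Q = {{}, {[alfa=bravo]}, {[alfa=bravo], [charlie]}} (3 elements).


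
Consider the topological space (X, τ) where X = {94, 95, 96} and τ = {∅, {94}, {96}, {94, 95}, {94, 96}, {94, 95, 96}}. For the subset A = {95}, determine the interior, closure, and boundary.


int(A) = ∅, cl(A) = {95}, ∂A = {95}.

Closed sets in (X, τ) are complements of opens:
  closed(X, τ) = {∅, {95}, {96}, {94, 95}, {95, 96}, {94, 95, 96}}.
int(A) = ⋃ {U ∈ τ : U ⊆ A}. Opens contained in A: ∅.
Taking the union of these: int(A) = ∅.
cl(A) = ⋂ {C closed : A ⊆ C}. Closed sets containing A: {95}, {94, 95}, {95, 96}, {94, 95, 96}.
Intersecting these: cl(A) = {95}.
∂A = cl(A) ∖ int(A) = {95} ∖ ∅ = {95}.


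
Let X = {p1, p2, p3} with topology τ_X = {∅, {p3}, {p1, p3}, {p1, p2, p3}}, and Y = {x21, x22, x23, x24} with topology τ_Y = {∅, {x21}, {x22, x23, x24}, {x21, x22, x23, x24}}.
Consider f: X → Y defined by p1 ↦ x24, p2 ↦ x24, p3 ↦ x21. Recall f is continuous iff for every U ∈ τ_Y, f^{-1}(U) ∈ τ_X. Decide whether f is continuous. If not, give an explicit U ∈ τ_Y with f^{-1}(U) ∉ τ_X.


f is NOT continuous.

Compute f^{-1}(U) for each U ∈ τ_Y:
  U = ∅: f^{-1}(U) = ∅ ∈ τ_X ✓.
  U = {x21}: f^{-1}(U) = {p3} ∈ τ_X ✓.
  U = {x22, x23, x24}: f^{-1}(U) = {p1, p2} ∉ τ_X ✗.
  U = {x21, x22, x23, x24}: f^{-1}(U) = {p1, p2, p3} ∈ τ_X ✓.
Found U = {x22, x23, x24} with f^{-1}(U) = {p1, p2} not in τ_X. Therefore f is NOT continuous.


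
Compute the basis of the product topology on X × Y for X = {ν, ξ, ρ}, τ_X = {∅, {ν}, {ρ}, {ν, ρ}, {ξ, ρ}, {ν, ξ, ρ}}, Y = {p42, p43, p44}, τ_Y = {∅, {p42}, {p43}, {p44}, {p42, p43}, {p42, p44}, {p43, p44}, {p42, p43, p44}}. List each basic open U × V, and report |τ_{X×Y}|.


Basis B = {∅ × ∅, {ν} × {p42}, {ν} × {p43}, {ν} × {p44}, {ρ} × {p42}, {ρ} × {p43}, {ρ} × {p44}, {ν} × {p42, p43}, {ν} × {p42, p44}, {ν, ρ} × {p42}, {ν} × {p43, p44}, {ν, ρ} × {p43}, {ν, ρ} × {p44}, {ξ, ρ} × {p42}, {ξ, ρ} × {p43}, {ξ, ρ} × {p44}, {ρ} × {p42, p43}, {ρ} × {p42, p44}, {ρ} × {p43, p44}, {ν} × {p42, p43, p44}, {ν, ξ, ρ} × {p42}, {ν, ξ, ρ} × {p43}, {ν, ξ, ρ} × {p44}, {ρ} × {p42, p43, p44}, {ν, ρ} × {p42, p43}, {ν, ρ} × {p42, p44}, {ν, ρ} × {p43, p44}, {ξ, ρ} × {p42, p43}, {ξ, ρ} × {p42, p44}, {ξ, ρ} × {p43, p44}, {ν, ρ} × {p42, p43, p44}, {ν, ξ, ρ} × {p42, p43}, {ν, ξ, ρ} × {p42, p44}, {ν, ξ, ρ} × {p43, p44}, {ξ, ρ} × {p42, p43, p44}, {ν, ξ, ρ} × {p42, p43, p44}}; |τ_{X×Y}| = 216.

Enumerate products U × V with U ∈ τ_X, V ∈ τ_Y (deduplicated):
  ∅ × ∅ = {} (∅)
  {ν} × {p42} = {(ν,p42)}
  {ν} × {p43} = {(ν,p43)}
  {ν} × {p44} = {(ν,p44)}
  {ρ} × {p42} = {(ρ,p42)}
  {ρ} × {p43} = {(ρ,p43)}
  {ρ} × {p44} = {(ρ,p44)}
  {ν} × {p42, p43} = {(ν,p42), (ν,p43)}
  {ν} × {p42, p44} = {(ν,p42), (ν,p44)}
  {ν, ρ} × {p42} = {(ν,p42), (ρ,p42)}
  {ν} × {p43, p44} = {(ν,p43), (ν,p44)}
  {ν, ρ} × {p43} = {(ν,p43), (ρ,p43)}
  {ν, ρ} × {p44} = {(ν,p44), (ρ,p44)}
  {ξ, ρ} × {p42} = {(ξ,p42), (ρ,p42)}
  {ξ, ρ} × {p43} = {(ξ,p43), (ρ,p43)}
  {ξ, ρ} × {p44} = {(ξ,p44), (ρ,p44)}
  {ρ} × {p42, p43} = {(ρ,p42), (ρ,p43)}
  {ρ} × {p42, p44} = {(ρ,p42), (ρ,p44)}
  {ρ} × {p43, p44} = {(ρ,p43), (ρ,p44)}
  {ν} × {p42, p43, p44} = {(ν,p42), (ν,p43), (ν,p44)}
  {ν, ξ, ρ} × {p42} = {(ν,p42), (ξ,p42), (ρ,p42)}
  {ν, ξ, ρ} × {p43} = {(ν,p43), (ξ,p43), (ρ,p43)}
  {ν, ξ, ρ} × {p44} = {(ν,p44), (ξ,p44), (ρ,p44)}
  {ρ} × {p42, p43, p44} = {(ρ,p42), (ρ,p43), (ρ,p44)}
  {ν, ρ} × {p42, p43} = {(ν,p42), (ν,p43), (ρ,p42), (ρ,p43)}
  {ν, ρ} × {p42, p44} = {(ν,p42), (ν,p44), (ρ,p42), (ρ,p44)}
  {ν, ρ} × {p43, p44} = {(ν,p43), (ν,p44), (ρ,p43), (ρ,p44)}
  {ξ, ρ} × {p42, p43} = {(ξ,p42), (ξ,p43), (ρ,p42), (ρ,p43)}
  {ξ, ρ} × {p42, p44} = {(ξ,p42), (ξ,p44), (ρ,p42), (ρ,p44)}
  {ξ, ρ} × {p43, p44} = {(ξ,p43), (ξ,p44), (ρ,p43), (ρ,p44)}
  {ν, ρ} × {p42, p43, p44} = {(ν,p42), (ν,p43), (ν,p44), (ρ,p42), (ρ,p43), (ρ,p44)}
  {ν, ξ, ρ} × {p42, p43} = {(ν,p42), (ν,p43), (ξ,p42), (ξ,p43), (ρ,p42), (ρ,p43)}
  {ν, ξ, ρ} × {p42, p44} = {(ν,p42), (ν,p44), (ξ,p42), (ξ,p44), (ρ,p42), (ρ,p44)}
  {ν, ξ, ρ} × {p43, p44} = {(ν,p43), (ν,p44), (ξ,p43), (ξ,p44), (ρ,p43), (ρ,p44)}
  {ξ, ρ} × {p42, p43, p44} = {(ξ,p42), (ξ,p43), (ξ,p44), (ρ,p42), (ρ,p43), (ρ,p44)}
  {ν, ξ, ρ} × {p42, p43, p44} = {(ν,p42), (ν,p43), (ν,p44), (ξ,p42), (ξ,p43), (ξ,p44), (ρ,p42), (ρ,p43), (ρ,p44)}
These 36 distinct sets form the basis B.
Close under arbitrary unions to get τ_{X×Y}; counting gives |τ_{X×Y}| = 216.


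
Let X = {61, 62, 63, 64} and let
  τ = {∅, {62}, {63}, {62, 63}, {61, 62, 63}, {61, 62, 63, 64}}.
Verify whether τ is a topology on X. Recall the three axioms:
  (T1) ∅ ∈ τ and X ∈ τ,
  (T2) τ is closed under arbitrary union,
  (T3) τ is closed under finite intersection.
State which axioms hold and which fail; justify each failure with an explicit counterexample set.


τ IS a topology on X.

Axiom (T1): ∅ ∈ τ? Yes; X ∈ τ? Yes.
Axiom (T2/T3): check pairwise unions and intersections of members of τ.
All pairwise intersections and unions checked — each lies in τ. Therefore τ satisfies (T1), (T2), (T3): it IS a topology on X.


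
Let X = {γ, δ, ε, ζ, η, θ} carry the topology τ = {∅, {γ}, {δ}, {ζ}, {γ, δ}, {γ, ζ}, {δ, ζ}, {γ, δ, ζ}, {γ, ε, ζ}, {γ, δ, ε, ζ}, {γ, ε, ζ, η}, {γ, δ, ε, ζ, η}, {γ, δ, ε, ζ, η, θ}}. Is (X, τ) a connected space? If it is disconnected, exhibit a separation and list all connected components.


(X, τ) is connected.

Find clopen sets (U ∈ τ with X ∖ U ∈ τ):
  U = ∅, X ∖ U = {γ, δ, ε, ζ, η, θ} — both open, so U is clopen.
  U = {γ, δ, ε, ζ, η, θ}, X ∖ U = ∅ — both open, so U is clopen.
Only trivial clopens (∅ and X) exist, so (X, τ) is connected.
Compute connected components by grouping points that agree on all clopens:
  component: {γ, δ, ε, ζ, η, θ}


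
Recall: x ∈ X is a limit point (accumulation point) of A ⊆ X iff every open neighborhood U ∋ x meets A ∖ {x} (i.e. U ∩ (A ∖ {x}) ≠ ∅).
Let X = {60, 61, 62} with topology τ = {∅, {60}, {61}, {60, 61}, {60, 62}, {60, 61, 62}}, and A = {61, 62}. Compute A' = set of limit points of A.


A' = ∅

For each x ∈ X, list the open sets U ∈ τ with x ∈ U, then check whether U ∩ (A ∖ {x}) ≠ ∅ for every such U.
  x = 60: open {60} ∋ x has {60} ∩ (A ∖ {60}) = ∅, so x is NOT a limit point.
  x = 61: open {61} ∋ x has {61} ∩ (A ∖ {61}) = ∅, so x is NOT a limit point.
  x = 62: open {60, 62} ∋ x has {60, 62} ∩ (A ∖ {62}) = ∅, so x is NOT a limit point.
Collecting: A' = ∅.


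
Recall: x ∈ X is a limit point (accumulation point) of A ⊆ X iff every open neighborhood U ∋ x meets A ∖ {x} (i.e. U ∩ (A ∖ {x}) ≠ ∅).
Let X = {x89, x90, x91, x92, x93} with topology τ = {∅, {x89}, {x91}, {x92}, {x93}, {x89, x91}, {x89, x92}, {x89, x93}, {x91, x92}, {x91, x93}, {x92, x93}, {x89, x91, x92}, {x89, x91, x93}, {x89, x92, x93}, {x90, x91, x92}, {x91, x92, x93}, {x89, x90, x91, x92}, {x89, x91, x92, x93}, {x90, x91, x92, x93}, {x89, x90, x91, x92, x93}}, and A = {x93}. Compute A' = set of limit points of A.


A' = ∅

For each x ∈ X, list the open sets U ∈ τ with x ∈ U, then check whether U ∩ (A ∖ {x}) ≠ ∅ for every such U.
  x = x89: open {x89} ∋ x has {x89} ∩ (A ∖ {x89}) = ∅, so x is NOT a limit point.
  x = x90: open {x90, x91, x92} ∋ x has {x90, x91, x92} ∩ (A ∖ {x90}) = ∅, so x is NOT a limit point.
  x = x91: open {x91} ∋ x has {x91} ∩ (A ∖ {x91}) = ∅, so x is NOT a limit point.
  x = x92: open {x92} ∋ x has {x92} ∩ (A ∖ {x92}) = ∅, so x is NOT a limit point.
  x = x93: open {x93} ∋ x has {x93} ∩ (A ∖ {x93}) = ∅, so x is NOT a limit point.
Collecting: A' = ∅.


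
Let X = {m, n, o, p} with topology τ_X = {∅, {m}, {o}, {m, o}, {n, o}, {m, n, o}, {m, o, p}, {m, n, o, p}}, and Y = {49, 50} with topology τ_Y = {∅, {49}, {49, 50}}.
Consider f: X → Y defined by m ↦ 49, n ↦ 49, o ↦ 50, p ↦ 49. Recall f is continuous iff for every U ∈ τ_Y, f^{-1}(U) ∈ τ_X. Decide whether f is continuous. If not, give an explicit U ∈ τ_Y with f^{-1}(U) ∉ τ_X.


f is NOT continuous.

Compute f^{-1}(U) for each U ∈ τ_Y:
  U = ∅: f^{-1}(U) = ∅ ∈ τ_X ✓.
  U = {49}: f^{-1}(U) = {m, n, p} ∉ τ_X ✗.
  U = {49, 50}: f^{-1}(U) = {m, n, o, p} ∈ τ_X ✓.
Found U = {49} with f^{-1}(U) = {m, n, p} not in τ_X. Therefore f is NOT continuous.


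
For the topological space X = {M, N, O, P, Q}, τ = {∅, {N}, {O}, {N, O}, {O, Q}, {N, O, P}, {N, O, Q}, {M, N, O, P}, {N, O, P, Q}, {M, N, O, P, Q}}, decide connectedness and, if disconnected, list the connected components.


(X, τ) is connected.

Find clopen sets (U ∈ τ with X ∖ U ∈ τ):
  U = ∅, X ∖ U = {M, N, O, P, Q} — both open, so U is clopen.
  U = {M, N, O, P, Q}, X ∖ U = ∅ — both open, so U is clopen.
Only trivial clopens (∅ and X) exist, so (X, τ) is connected.
Compute connected components by grouping points that agree on all clopens:
  component: {M, N, O, P, Q}


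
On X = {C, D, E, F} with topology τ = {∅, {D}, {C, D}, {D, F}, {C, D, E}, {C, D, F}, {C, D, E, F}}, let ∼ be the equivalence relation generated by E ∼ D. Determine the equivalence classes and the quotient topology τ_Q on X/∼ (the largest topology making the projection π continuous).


X/∼ = {[C], [D=E], [F]}; |τ_Q| = 3.

Equivalence classes: [C], [D=E], [F].
Quotient map π: X → X/∼ sends C ↦ [C], D ↦ [D=E], E ↦ [D=E], F ↦ [F].
For each subset V ⊆ X/∼, compute π^{-1}(V) ⊆ X and check whether π^{-1}(V) ∈ τ. V is open in τ_Q iff π^{-1}(V) ∈ τ.
  V = {}: π^{-1}(V) = ∅ ∈ τ ✓.
  V = {[C]}: π^{-1}(V) = {C} ∉ τ ✗.
  V = {[D=E]}: π^{-1}(V) = {D, E} ∉ τ ✗.
  V = {[C], [D=E]}: π^{-1}(V) = {C, D, E} ∈ τ ✓.
  V = {[F]}: π^{-1}(V) = {F} ∉ τ ✗.
  V = {[C], [F]}: π^{-1}(V) = {C, F} ∉ τ ✗.
  V = {[D=E], [F]}: π^{-1}(V) = {D, E, F} ∉ τ ✗.
  V = {[C], [D=E], [F]}: π^{-1}(V) = {C, D, E, F} ∈ τ ✓.
Open sets in the quotient: τ_Q = {{}, {[C], [D=E]}, {[C], [D=E], [F]}} (3 elements).


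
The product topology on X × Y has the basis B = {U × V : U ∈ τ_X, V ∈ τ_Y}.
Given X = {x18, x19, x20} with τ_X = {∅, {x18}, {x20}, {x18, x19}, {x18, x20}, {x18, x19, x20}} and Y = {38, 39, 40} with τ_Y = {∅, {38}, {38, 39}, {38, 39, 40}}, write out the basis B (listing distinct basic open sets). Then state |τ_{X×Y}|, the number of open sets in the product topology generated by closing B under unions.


Basis B = {∅ × ∅, {x18} × {38}, {x20} × {38}, {x18} × {38, 39}, {x18, x19} × {38}, {x18, x20} × {38}, {x20} × {38, 39}, {x18} × {38, 39, 40}, {x18, x19, x20} × {38}, {x20} × {38, 39, 40}, {x18, x19} × {38, 39}, {x18, x20} × {38, 39}, {x18, x19} × {38, 39, 40}, {x18, x20} × {38, 39, 40}, {x18, x19, x20} × {38, 39}, {x18, x19, x20} × {38, 39, 40}}; |τ_{X×Y}| = 40.

Enumerate products U × V with U ∈ τ_X, V ∈ τ_Y (deduplicated):
  ∅ × ∅ = {} (∅)
  {x18} × {38} = {(x18,38)}
  {x20} × {38} = {(x20,38)}
  {x18} × {38, 39} = {(x18,38), (x18,39)}
  {x18, x19} × {38} = {(x18,38), (x19,38)}
  {x18, x20} × {38} = {(x18,38), (x20,38)}
  {x20} × {38, 39} = {(x20,38), (x20,39)}
  {x18} × {38, 39, 40} = {(x18,38), (x18,39), (x18,40)}
  {x18, x19, x20} × {38} = {(x18,38), (x19,38), (x20,38)}
  {x20} × {38, 39, 40} = {(x20,38), (x20,39), (x20,40)}
  {x18, x19} × {38, 39} = {(x18,38), (x18,39), (x19,38), (x19,39)}
  {x18, x20} × {38, 39} = {(x18,38), (x18,39), (x20,38), (x20,39)}
  {x18, x19} × {38, 39, 40} = {(x18,38), (x18,39), (x18,40), (x19,38), (x19,39), (x19,40)}
  {x18, x20} × {38, 39, 40} = {(x18,38), (x18,39), (x18,40), (x20,38), (x20,39), (x20,40)}
  {x18, x19, x20} × {38, 39} = {(x18,38), (x18,39), (x19,38), (x19,39), (x20,38), (x20,39)}
  {x18, x19, x20} × {38, 39, 40} = {(x18,38), (x18,39), (x18,40), (x19,38), (x19,39), (x19,40), (x20,38), (x20,39), (x20,40)}
These 16 distinct sets form the basis B.
Close under arbitrary unions to get τ_{X×Y}; counting gives |τ_{X×Y}| = 40.


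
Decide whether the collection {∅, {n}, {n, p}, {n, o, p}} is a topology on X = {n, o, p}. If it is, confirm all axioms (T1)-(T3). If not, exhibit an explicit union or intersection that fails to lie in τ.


τ IS a topology on X.

Axiom (T1): ∅ ∈ τ? Yes; X ∈ τ? Yes.
Axiom (T2/T3): check pairwise unions and intersections of members of τ.
All pairwise intersections and unions checked — each lies in τ. Therefore τ satisfies (T1), (T2), (T3): it IS a topology on X.


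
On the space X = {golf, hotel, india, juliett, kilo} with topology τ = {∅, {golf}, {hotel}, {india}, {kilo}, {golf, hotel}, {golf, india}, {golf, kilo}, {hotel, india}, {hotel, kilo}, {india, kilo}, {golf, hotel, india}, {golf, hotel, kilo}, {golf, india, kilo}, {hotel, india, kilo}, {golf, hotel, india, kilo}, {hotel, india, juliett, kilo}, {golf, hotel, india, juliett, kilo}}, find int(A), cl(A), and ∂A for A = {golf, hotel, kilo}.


int(A) = {golf, hotel, kilo}, cl(A) = {golf, hotel, juliett, kilo}, ∂A = {juliett}.

Closed sets in (X, τ) are complements of opens:
  closed(X, τ) = {∅, {golf}, {juliett}, {golf, juliett}, {hotel, juliett}, {india, juliett}, {juliett, kilo}, {golf, hotel, juliett}, {golf, india, juliett}, {golf, juliett, kilo}, {hotel, india, juliett}, {hotel, juliett, kilo}, {india, juliett, kilo}, {golf, hotel, india, juliett}, {golf, hotel, juliett, kilo}, {golf, india, juliett, kilo}, {hotel, india, juliett, kilo}, {golf, hotel, india, juliett, kilo}}.
int(A) = ⋃ {U ∈ τ : U ⊆ A}. Opens contained in A: ∅, {golf}, {hotel}, {kilo}, {golf, hotel}, {golf, kilo}, {hotel, kilo}, {golf, hotel, kilo}.
Taking the union of these: int(A) = {golf, hotel, kilo}.
cl(A) = ⋂ {C closed : A ⊆ C}. Closed sets containing A: {golf, hotel, juliett, kilo}, {golf, hotel, india, juliett, kilo}.
Intersecting these: cl(A) = {golf, hotel, juliett, kilo}.
∂A = cl(A) ∖ int(A) = {golf, hotel, juliett, kilo} ∖ {golf, hotel, kilo} = {juliett}.


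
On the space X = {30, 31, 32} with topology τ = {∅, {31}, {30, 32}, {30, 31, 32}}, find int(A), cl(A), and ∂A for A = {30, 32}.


int(A) = {30, 32}, cl(A) = {30, 32}, ∂A = ∅.

Closed sets in (X, τ) are complements of opens:
  closed(X, τ) = {∅, {31}, {30, 32}, {30, 31, 32}}.
int(A) = ⋃ {U ∈ τ : U ⊆ A}. Opens contained in A: ∅, {30, 32}.
Taking the union of these: int(A) = {30, 32}.
cl(A) = ⋂ {C closed : A ⊆ C}. Closed sets containing A: {30, 32}, {30, 31, 32}.
Intersecting these: cl(A) = {30, 32}.
∂A = cl(A) ∖ int(A) = {30, 32} ∖ {30, 32} = ∅.


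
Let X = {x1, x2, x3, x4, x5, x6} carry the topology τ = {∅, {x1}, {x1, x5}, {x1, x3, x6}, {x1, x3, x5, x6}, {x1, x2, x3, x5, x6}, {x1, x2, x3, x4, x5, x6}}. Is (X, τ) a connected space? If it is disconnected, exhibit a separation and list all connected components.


(X, τ) is connected.

Find clopen sets (U ∈ τ with X ∖ U ∈ τ):
  U = ∅, X ∖ U = {x1, x2, x3, x4, x5, x6} — both open, so U is clopen.
  U = {x1, x2, x3, x4, x5, x6}, X ∖ U = ∅ — both open, so U is clopen.
Only trivial clopens (∅ and X) exist, so (X, τ) is connected.
Compute connected components by grouping points that agree on all clopens:
  component: {x1, x2, x3, x4, x5, x6}


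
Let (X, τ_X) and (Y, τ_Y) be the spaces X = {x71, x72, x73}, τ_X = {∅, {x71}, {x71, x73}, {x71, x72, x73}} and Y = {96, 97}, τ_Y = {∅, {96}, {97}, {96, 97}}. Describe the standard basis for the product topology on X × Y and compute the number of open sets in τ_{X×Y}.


Basis B = {∅ × ∅, {x71} × {96}, {x71} × {97}, {x71} × {96, 97}, {x71, x73} × {96}, {x71, x73} × {97}, {x71, x72, x73} × {96}, {x71, x72, x73} × {97}, {x71, x73} × {96, 97}, {x71, x72, x73} × {96, 97}}; |τ_{X×Y}| = 16.

Enumerate products U × V with U ∈ τ_X, V ∈ τ_Y (deduplicated):
  ∅ × ∅ = {} (∅)
  {x71} × {96} = {(x71,96)}
  {x71} × {97} = {(x71,97)}
  {x71} × {96, 97} = {(x71,96), (x71,97)}
  {x71, x73} × {96} = {(x71,96), (x73,96)}
  {x71, x73} × {97} = {(x71,97), (x73,97)}
  {x71, x72, x73} × {96} = {(x71,96), (x72,96), (x73,96)}
  {x71, x72, x73} × {97} = {(x71,97), (x72,97), (x73,97)}
  {x71, x73} × {96, 97} = {(x71,96), (x71,97), (x73,96), (x73,97)}
  {x71, x72, x73} × {96, 97} = {(x71,96), (x71,97), (x72,96), (x72,97), (x73,96), (x73,97)}
These 10 distinct sets form the basis B.
Close under arbitrary unions to get τ_{X×Y}; counting gives |τ_{X×Y}| = 16.


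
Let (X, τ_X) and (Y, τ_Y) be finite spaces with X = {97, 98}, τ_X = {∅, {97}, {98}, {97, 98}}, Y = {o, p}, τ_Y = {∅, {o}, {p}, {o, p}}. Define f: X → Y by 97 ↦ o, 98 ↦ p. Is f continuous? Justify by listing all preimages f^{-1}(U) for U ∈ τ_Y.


f IS continuous.

Compute f^{-1}(U) for each U ∈ τ_Y:
  U = ∅: f^{-1}(U) = ∅ ∈ τ_X ✓.
  U = {o}: f^{-1}(U) = {97} ∈ τ_X ✓.
  U = {p}: f^{-1}(U) = {98} ∈ τ_X ✓.
  U = {o, p}: f^{-1}(U) = {97, 98} ∈ τ_X ✓.
Every preimage lies in τ_X, so f IS continuous.


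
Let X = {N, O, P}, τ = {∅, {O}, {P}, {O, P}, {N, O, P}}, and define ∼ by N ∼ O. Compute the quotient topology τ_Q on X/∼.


X/∼ = {[N=O], [P]}; |τ_Q| = 3.

Equivalence classes: [N=O], [P].
Quotient map π: X → X/∼ sends N ↦ [N=O], O ↦ [N=O], P ↦ [P].
For each subset V ⊆ X/∼, compute π^{-1}(V) ⊆ X and check whether π^{-1}(V) ∈ τ. V is open in τ_Q iff π^{-1}(V) ∈ τ.
  V = {}: π^{-1}(V) = ∅ ∈ τ ✓.
  V = {[N=O]}: π^{-1}(V) = {N, O} ∉ τ ✗.
  V = {[P]}: π^{-1}(V) = {P} ∈ τ ✓.
  V = {[N=O], [P]}: π^{-1}(V) = {N, O, P} ∈ τ ✓.
Open sets in the quotient: τ_Q = {{}, {[P]}, {[N=O], [P]}} (3 elements).


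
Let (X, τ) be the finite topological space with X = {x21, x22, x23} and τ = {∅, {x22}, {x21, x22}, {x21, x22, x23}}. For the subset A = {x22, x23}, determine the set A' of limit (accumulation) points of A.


A' = {x21, x23}

For each x ∈ X, list the open sets U ∈ τ with x ∈ U, then check whether U ∩ (A ∖ {x}) ≠ ∅ for every such U.
  x = x21: opens ∋ x are {x21, x22}, {x21, x22, x23}; each meets A ∖ {x21}, so x IS a limit point.
  x = x22: open {x22} ∋ x has {x22} ∩ (A ∖ {x22}) = ∅, so x is NOT a limit point.
  x = x23: opens ∋ x are {x21, x22, x23}; each meets A ∖ {x23}, so x IS a limit point.
Collecting: A' = {x21, x23}.


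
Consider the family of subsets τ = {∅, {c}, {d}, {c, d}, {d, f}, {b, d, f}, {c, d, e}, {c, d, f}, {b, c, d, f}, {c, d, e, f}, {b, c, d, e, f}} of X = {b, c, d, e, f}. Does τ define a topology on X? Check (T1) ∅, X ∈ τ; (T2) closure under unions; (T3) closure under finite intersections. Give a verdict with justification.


τ IS a topology on X.

Axiom (T1): ∅ ∈ τ? Yes; X ∈ τ? Yes.
Axiom (T2/T3): check pairwise unions and intersections of members of τ.
All pairwise intersections and unions checked — each lies in τ. Therefore τ satisfies (T1), (T2), (T3): it IS a topology on X.


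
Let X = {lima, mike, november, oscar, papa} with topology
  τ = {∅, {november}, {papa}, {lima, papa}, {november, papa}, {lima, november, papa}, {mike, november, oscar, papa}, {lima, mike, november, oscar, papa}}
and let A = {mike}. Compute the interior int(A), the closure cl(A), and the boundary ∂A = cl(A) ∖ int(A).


int(A) = ∅, cl(A) = {mike, oscar}, ∂A = {mike, oscar}.

Closed sets in (X, τ) are complements of opens:
  closed(X, τ) = {∅, {lima}, {mike, oscar}, {lima, mike, oscar}, {mike, november, oscar}, {lima, mike, november, oscar}, {lima, mike, oscar, papa}, {lima, mike, november, oscar, papa}}.
int(A) = ⋃ {U ∈ τ : U ⊆ A}. Opens contained in A: ∅.
Taking the union of these: int(A) = ∅.
cl(A) = ⋂ {C closed : A ⊆ C}. Closed sets containing A: {mike, oscar}, {lima, mike, oscar}, {mike, november, oscar}, {lima, mike, november, oscar}, {lima, mike, oscar, papa}, {lima, mike, november, oscar, papa}.
Intersecting these: cl(A) = {mike, oscar}.
∂A = cl(A) ∖ int(A) = {mike, oscar} ∖ ∅ = {mike, oscar}.


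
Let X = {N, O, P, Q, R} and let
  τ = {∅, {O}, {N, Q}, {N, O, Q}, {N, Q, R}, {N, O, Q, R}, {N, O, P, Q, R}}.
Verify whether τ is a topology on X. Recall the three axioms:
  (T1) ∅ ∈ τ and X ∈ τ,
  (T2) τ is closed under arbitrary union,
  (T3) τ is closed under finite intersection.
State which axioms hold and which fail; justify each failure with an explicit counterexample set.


τ IS a topology on X.

Axiom (T1): ∅ ∈ τ? Yes; X ∈ τ? Yes.
Axiom (T2/T3): check pairwise unions and intersections of members of τ.
All pairwise intersections and unions checked — each lies in τ. Therefore τ satisfies (T1), (T2), (T3): it IS a topology on X.


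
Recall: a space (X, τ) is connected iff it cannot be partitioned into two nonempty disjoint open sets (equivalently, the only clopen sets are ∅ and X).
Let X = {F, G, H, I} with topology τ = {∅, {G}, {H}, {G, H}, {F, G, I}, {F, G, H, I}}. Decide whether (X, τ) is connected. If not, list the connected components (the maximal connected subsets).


(X, τ) is disconnected; components = [{H}, {F, G, I}].

Find clopen sets (U ∈ τ with X ∖ U ∈ τ):
  U = ∅, X ∖ U = {F, G, H, I} — both open, so U is clopen.
  U = {H}, X ∖ U = {F, G, I} — both open, so U is clopen.
  U = {F, G, I}, X ∖ U = {H} — both open, so U is clopen.
  U = {F, G, H, I}, X ∖ U = ∅ — both open, so U is clopen.
Nontrivial clopen(s) exist: e.g. {F, G, I}. So (X, τ) is disconnected.
Compute connected components by grouping points that agree on all clopens:
  component: {H}
  component: {F, G, I}


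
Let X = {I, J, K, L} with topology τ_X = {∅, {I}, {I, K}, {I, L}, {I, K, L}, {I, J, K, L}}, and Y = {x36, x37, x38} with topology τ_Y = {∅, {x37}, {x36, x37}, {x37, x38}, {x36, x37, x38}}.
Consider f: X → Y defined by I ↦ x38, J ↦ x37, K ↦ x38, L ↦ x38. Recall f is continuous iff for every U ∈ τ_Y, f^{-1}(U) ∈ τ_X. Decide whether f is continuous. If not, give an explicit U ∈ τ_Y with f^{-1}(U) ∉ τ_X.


f is NOT continuous.

Compute f^{-1}(U) for each U ∈ τ_Y:
  U = ∅: f^{-1}(U) = ∅ ∈ τ_X ✓.
  U = {x37}: f^{-1}(U) = {J} ∉ τ_X ✗.
  U = {x36, x37}: f^{-1}(U) = {J} ∉ τ_X ✗.
  U = {x37, x38}: f^{-1}(U) = {I, J, K, L} ∈ τ_X ✓.
  U = {x36, x37, x38}: f^{-1}(U) = {I, J, K, L} ∈ τ_X ✓.
Found U = {x37} with f^{-1}(U) = {J} not in τ_X. Therefore f is NOT continuous.


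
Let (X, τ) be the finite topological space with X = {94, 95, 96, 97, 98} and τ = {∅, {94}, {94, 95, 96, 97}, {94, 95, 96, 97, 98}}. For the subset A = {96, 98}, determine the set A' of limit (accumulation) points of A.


A' = {95, 97, 98}

For each x ∈ X, list the open sets U ∈ τ with x ∈ U, then check whether U ∩ (A ∖ {x}) ≠ ∅ for every such U.
  x = 94: open {94} ∋ x has {94} ∩ (A ∖ {94}) = ∅, so x is NOT a limit point.
  x = 95: opens ∋ x are {94, 95, 96, 97}, {94, 95, 96, 97, 98}; each meets A ∖ {95}, so x IS a limit point.
  x = 96: open {94, 95, 96, 97} ∋ x has {94, 95, 96, 97} ∩ (A ∖ {96}) = ∅, so x is NOT a limit point.
  x = 97: opens ∋ x are {94, 95, 96, 97}, {94, 95, 96, 97, 98}; each meets A ∖ {97}, so x IS a limit point.
  x = 98: opens ∋ x are {94, 95, 96, 97, 98}; each meets A ∖ {98}, so x IS a limit point.
Collecting: A' = {95, 97, 98}.


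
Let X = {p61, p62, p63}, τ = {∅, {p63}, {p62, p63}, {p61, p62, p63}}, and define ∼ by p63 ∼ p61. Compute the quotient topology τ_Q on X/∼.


X/∼ = {[p61=p63], [p62]}; |τ_Q| = 2.

Equivalence classes: [p61=p63], [p62].
Quotient map π: X → X/∼ sends p61 ↦ [p61=p63], p62 ↦ [p62], p63 ↦ [p61=p63].
For each subset V ⊆ X/∼, compute π^{-1}(V) ⊆ X and check whether π^{-1}(V) ∈ τ. V is open in τ_Q iff π^{-1}(V) ∈ τ.
  V = {}: π^{-1}(V) = ∅ ∈ τ ✓.
  V = {[p61=p63]}: π^{-1}(V) = {p61, p63} ∉ τ ✗.
  V = {[p62]}: π^{-1}(V) = {p62} ∉ τ ✗.
  V = {[p61=p63], [p62]}: π^{-1}(V) = {p61, p62, p63} ∈ τ ✓.
Open sets in the quotient: τ_Q = {{}, {[p61=p63], [p62]}} (2 elements).


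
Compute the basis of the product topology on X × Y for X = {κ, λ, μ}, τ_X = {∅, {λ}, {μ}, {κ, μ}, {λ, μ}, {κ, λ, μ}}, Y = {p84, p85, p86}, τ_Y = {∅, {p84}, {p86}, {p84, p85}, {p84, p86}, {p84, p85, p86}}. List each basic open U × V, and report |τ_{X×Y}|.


Basis B = {∅ × ∅, {λ} × {p84}, {λ} × {p86}, {μ} × {p84}, {μ} × {p86}, {κ, μ} × {p84}, {κ, μ} × {p86}, {λ} × {p84, p85}, {λ} × {p84, p86}, {λ, μ} × {p84}, {λ, μ} × {p86}, {μ} × {p84, p85}, {μ} × {p84, p86}, {κ, λ, μ} × {p84}, {κ, λ, μ} × {p86}, {λ} × {p84, p85, p86}, {μ} × {p84, p85, p86}, {κ, μ} × {p84, p85}, {κ, μ} × {p84, p86}, {λ, μ} × {p84, p85}, {λ, μ} × {p84, p86}, {κ, μ} × {p84, p85, p86}, {κ, λ, μ} × {p84, p85}, {κ, λ, μ} × {p84, p86}, {λ, μ} × {p84, p85, p86}, {κ, λ, μ} × {p84, p85, p86}}; |τ_{X×Y}| = 108.

Enumerate products U × V with U ∈ τ_X, V ∈ τ_Y (deduplicated):
  ∅ × ∅ = {} (∅)
  {λ} × {p84} = {(λ,p84)}
  {λ} × {p86} = {(λ,p86)}
  {μ} × {p84} = {(μ,p84)}
  {μ} × {p86} = {(μ,p86)}
  {κ, μ} × {p84} = {(κ,p84), (μ,p84)}
  {κ, μ} × {p86} = {(κ,p86), (μ,p86)}
  {λ} × {p84, p85} = {(λ,p84), (λ,p85)}
  {λ} × {p84, p86} = {(λ,p84), (λ,p86)}
  {λ, μ} × {p84} = {(λ,p84), (μ,p84)}
  {λ, μ} × {p86} = {(λ,p86), (μ,p86)}
  {μ} × {p84, p85} = {(μ,p84), (μ,p85)}
  {μ} × {p84, p86} = {(μ,p84), (μ,p86)}
  {κ, λ, μ} × {p84} = {(κ,p84), (λ,p84), (μ,p84)}
  {κ, λ, μ} × {p86} = {(κ,p86), (λ,p86), (μ,p86)}
  {λ} × {p84, p85, p86} = {(λ,p84), (λ,p85), (λ,p86)}
  {μ} × {p84, p85, p86} = {(μ,p84), (μ,p85), (μ,p86)}
  {κ, μ} × {p84, p85} = {(κ,p84), (κ,p85), (μ,p84), (μ,p85)}
  {κ, μ} × {p84, p86} = {(κ,p84), (κ,p86), (μ,p84), (μ,p86)}
  {λ, μ} × {p84, p85} = {(λ,p84), (λ,p85), (μ,p84), (μ,p85)}
  {λ, μ} × {p84, p86} = {(λ,p84), (λ,p86), (μ,p84), (μ,p86)}
  {κ, μ} × {p84, p85, p86} = {(κ,p84), (κ,p85), (κ,p86), (μ,p84), (μ,p85), (μ,p86)}
  {κ, λ, μ} × {p84, p85} = {(κ,p84), (κ,p85), (λ,p84), (λ,p85), (μ,p84), (μ,p85)}
  {κ, λ, μ} × {p84, p86} = {(κ,p84), (κ,p86), (λ,p84), (λ,p86), (μ,p84), (μ,p86)}
  {λ, μ} × {p84, p85, p86} = {(λ,p84), (λ,p85), (λ,p86), (μ,p84), (μ,p85), (μ,p86)}
  {κ, λ, μ} × {p84, p85, p86} = {(κ,p84), (κ,p85), (κ,p86), (λ,p84), (λ,p85), (λ,p86), (μ,p84), (μ,p85), (μ,p86)}
These 26 distinct sets form the basis B.
Close under arbitrary unions to get τ_{X×Y}; counting gives |τ_{X×Y}| = 108.


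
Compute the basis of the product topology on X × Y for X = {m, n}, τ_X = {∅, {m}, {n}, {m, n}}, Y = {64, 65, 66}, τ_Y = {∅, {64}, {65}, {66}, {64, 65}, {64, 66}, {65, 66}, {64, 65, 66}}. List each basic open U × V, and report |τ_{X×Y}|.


Basis B = {∅ × ∅, {m} × {64}, {m} × {65}, {m} × {66}, {n} × {64}, {n} × {65}, {n} × {66}, {m} × {64, 65}, {m} × {64, 66}, {m, n} × {64}, {m} × {65, 66}, {m, n} × {65}, {m, n} × {66}, {n} × {64, 65}, {n} × {64, 66}, {n} × {65, 66}, {m} × {64, 65, 66}, {n} × {64, 65, 66}, {m, n} × {64, 65}, {m, n} × {64, 66}, {m, n} × {65, 66}, {m, n} × {64, 65, 66}}; |τ_{X×Y}| = 64.

Enumerate products U × V with U ∈ τ_X, V ∈ τ_Y (deduplicated):
  ∅ × ∅ = {} (∅)
  {m} × {64} = {(m,64)}
  {m} × {65} = {(m,65)}
  {m} × {66} = {(m,66)}
  {n} × {64} = {(n,64)}
  {n} × {65} = {(n,65)}
  {n} × {66} = {(n,66)}
  {m} × {64, 65} = {(m,64), (m,65)}
  {m} × {64, 66} = {(m,64), (m,66)}
  {m, n} × {64} = {(m,64), (n,64)}
  {m} × {65, 66} = {(m,65), (m,66)}
  {m, n} × {65} = {(m,65), (n,65)}
  {m, n} × {66} = {(m,66), (n,66)}
  {n} × {64, 65} = {(n,64), (n,65)}
  {n} × {64, 66} = {(n,64), (n,66)}
  {n} × {65, 66} = {(n,65), (n,66)}
  {m} × {64, 65, 66} = {(m,64), (m,65), (m,66)}
  {n} × {64, 65, 66} = {(n,64), (n,65), (n,66)}
  {m, n} × {64, 65} = {(m,64), (m,65), (n,64), (n,65)}
  {m, n} × {64, 66} = {(m,64), (m,66), (n,64), (n,66)}
  {m, n} × {65, 66} = {(m,65), (m,66), (n,65), (n,66)}
  {m, n} × {64, 65, 66} = {(m,64), (m,65), (m,66), (n,64), (n,65), (n,66)}
These 22 distinct sets form the basis B.
Close under arbitrary unions to get τ_{X×Y}; counting gives |τ_{X×Y}| = 64.
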